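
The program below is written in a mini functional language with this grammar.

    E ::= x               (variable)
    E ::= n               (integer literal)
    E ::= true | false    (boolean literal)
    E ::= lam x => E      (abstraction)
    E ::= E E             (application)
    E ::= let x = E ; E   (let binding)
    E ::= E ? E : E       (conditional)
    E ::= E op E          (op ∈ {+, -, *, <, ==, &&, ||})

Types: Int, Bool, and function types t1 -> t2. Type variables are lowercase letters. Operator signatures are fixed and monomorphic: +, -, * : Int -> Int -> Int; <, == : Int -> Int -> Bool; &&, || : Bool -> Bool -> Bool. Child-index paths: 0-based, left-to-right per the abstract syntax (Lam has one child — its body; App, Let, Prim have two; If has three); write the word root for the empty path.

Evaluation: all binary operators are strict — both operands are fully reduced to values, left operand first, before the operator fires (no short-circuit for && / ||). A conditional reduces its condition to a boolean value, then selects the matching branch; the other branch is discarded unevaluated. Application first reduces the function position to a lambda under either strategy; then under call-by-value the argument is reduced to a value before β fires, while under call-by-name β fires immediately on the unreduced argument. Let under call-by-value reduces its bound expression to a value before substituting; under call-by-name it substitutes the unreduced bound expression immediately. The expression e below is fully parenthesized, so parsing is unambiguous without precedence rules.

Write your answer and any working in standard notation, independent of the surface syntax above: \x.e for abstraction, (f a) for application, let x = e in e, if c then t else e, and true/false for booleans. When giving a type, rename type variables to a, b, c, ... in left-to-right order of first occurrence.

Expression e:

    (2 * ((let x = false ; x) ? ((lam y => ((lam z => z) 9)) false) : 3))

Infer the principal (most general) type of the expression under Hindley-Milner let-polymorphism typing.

Derivation:
  unify Int ~ Int
let x : Bool
x : Bool
  unify Bool ~ Bool
z : b
\z._ : b -> b
  unify b -> b ~ Int -> c
  unify b ~ Int
  unify Int ~ c
_ _ : Int
\y._ : a -> Int
  unify a -> Int ~ Bool -> d
  unify a ~ Bool
  unify Int ~ d
_ _ : Int
  unify Int ~ Int
  unify Int ~ Int

Answer: Int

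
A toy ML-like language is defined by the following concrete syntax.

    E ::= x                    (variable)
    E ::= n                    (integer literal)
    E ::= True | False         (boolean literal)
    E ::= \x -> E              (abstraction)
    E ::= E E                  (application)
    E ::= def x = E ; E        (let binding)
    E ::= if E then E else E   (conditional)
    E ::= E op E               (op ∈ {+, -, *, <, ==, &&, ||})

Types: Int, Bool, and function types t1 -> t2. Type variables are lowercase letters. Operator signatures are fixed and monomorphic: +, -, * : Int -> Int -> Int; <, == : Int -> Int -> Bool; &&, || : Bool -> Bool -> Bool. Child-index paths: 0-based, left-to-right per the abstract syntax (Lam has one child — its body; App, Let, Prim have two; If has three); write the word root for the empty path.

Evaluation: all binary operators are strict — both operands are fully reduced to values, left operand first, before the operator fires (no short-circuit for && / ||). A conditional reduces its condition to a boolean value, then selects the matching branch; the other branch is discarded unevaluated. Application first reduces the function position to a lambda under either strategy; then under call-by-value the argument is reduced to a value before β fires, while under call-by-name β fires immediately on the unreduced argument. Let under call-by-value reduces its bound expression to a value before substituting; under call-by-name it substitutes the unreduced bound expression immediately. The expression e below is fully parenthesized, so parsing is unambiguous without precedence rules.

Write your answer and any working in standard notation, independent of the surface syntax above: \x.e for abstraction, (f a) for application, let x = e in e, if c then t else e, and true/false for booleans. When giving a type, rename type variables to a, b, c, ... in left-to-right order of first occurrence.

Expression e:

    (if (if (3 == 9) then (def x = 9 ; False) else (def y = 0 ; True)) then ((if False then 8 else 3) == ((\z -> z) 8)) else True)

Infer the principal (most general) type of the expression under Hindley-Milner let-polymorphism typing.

Answer: Bool

Trace:
  unify Int ~ Int
  unify Int ~ Int
  unify Bool ~ Bool
let x : Int
let y : Int
  unify Bool ~ Bool
  unify Bool ~ Bool
  unify Bool ~ Bool
  unify Int ~ Int
  unify Int ~ Int
z : a
\z._ : a -> a
  unify a -> a ~ Int -> b
  unify a ~ Int
  unify Int ~ b
_ _ : Int
  unify Int ~ Int
  unify Bool ~ Bool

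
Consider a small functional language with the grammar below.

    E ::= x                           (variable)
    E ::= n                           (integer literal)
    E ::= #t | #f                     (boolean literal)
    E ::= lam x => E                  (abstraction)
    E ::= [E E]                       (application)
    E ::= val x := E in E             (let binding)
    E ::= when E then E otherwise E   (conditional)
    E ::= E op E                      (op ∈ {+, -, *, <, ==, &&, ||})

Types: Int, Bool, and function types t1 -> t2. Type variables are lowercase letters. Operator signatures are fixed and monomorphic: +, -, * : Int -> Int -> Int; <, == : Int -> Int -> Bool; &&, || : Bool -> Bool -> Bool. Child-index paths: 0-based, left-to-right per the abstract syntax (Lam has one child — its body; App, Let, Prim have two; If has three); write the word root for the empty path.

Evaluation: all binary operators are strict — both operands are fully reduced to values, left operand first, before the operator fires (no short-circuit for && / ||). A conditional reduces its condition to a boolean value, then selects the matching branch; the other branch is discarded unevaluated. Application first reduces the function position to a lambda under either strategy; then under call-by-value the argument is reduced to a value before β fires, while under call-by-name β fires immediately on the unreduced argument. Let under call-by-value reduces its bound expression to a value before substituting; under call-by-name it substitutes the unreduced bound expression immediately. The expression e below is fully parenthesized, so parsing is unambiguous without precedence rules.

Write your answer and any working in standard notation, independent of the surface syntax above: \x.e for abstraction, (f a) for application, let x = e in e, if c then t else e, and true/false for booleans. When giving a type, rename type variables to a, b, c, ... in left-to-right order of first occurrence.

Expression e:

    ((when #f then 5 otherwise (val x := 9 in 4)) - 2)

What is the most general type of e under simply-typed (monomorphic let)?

Derivation:
  unify Bool ~ Bool
let x : Int
  unify Int ~ Int
  unify Int ~ Int
  unify Int ~ Int

Answer: Int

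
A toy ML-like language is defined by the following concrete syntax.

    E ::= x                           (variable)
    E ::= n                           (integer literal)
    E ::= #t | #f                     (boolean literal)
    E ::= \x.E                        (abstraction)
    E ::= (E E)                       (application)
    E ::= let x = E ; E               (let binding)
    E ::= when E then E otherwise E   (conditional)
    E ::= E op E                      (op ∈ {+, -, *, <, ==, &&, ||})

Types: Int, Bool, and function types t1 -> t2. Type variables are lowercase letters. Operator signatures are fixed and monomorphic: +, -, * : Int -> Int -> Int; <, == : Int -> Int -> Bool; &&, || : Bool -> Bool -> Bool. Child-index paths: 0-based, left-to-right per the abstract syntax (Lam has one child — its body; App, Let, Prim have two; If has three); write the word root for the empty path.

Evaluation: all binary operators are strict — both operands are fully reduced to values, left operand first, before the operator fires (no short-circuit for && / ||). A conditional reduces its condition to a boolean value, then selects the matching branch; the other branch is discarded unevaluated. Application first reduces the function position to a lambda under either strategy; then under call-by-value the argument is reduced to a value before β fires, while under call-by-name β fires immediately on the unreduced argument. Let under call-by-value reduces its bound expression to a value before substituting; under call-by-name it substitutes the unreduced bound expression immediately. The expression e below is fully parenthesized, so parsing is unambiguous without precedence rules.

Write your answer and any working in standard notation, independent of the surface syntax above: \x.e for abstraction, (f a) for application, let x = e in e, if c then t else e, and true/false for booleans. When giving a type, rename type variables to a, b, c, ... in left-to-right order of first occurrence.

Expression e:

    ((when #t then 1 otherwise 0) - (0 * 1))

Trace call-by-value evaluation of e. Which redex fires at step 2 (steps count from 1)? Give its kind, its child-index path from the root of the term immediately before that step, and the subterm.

Derivation:
step 0: ((if true then 1 else 0) - (0 * 1))
step 1: [if@0] (1 - (0 * 1))
step 2: [delta@1] (1 - 0)

Answer: delta at 1 : (0 * 1)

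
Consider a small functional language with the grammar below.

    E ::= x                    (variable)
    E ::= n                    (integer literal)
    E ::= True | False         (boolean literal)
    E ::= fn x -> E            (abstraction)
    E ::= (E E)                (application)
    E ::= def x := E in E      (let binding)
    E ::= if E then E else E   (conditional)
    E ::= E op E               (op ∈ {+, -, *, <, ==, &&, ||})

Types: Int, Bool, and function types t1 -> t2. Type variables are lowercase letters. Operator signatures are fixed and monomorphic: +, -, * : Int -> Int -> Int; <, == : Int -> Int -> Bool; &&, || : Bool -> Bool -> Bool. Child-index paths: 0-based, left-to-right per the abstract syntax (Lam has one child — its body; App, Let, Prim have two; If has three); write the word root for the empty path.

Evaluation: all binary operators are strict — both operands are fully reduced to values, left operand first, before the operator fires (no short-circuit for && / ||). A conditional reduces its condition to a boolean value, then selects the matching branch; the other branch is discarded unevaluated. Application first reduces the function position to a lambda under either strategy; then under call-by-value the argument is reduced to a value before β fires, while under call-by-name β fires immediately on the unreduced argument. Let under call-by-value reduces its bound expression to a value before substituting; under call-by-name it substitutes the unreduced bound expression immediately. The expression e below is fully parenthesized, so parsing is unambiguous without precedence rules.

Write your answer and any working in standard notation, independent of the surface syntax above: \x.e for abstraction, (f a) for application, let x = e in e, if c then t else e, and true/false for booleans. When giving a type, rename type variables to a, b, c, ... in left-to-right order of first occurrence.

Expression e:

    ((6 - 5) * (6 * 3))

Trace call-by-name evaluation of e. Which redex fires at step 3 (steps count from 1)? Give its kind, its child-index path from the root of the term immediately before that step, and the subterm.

Trace:
step 0: ((6 - 5) * (6 * 3))
step 1: [delta@0] (1 * (6 * 3))
step 2: [delta@1] (1 * 18)
step 3: [delta@root] 18

Answer: delta at root : (1 * 18)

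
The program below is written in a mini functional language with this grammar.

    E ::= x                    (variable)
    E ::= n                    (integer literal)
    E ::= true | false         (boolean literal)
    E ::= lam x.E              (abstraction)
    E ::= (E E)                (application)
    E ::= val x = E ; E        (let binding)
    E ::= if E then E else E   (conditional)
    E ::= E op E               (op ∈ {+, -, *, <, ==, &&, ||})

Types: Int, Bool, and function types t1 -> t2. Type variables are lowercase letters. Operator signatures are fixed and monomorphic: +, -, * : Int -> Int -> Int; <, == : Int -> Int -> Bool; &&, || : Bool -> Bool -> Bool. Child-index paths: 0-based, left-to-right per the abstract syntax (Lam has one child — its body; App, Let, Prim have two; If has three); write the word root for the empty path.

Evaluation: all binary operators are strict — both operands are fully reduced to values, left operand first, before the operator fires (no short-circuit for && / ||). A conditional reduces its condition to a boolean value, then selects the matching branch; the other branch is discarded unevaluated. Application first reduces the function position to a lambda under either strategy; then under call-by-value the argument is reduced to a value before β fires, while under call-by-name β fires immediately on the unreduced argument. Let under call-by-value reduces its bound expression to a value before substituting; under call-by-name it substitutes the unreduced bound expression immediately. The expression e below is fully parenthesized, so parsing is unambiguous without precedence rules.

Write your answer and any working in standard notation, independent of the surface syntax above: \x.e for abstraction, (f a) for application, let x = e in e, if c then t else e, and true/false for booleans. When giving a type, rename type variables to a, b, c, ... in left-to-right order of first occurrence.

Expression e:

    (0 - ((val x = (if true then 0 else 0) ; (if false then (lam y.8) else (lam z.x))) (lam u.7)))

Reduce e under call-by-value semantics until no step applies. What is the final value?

Answer: 0

Derivation:
step 0: (0 - ((let x = (if true then 0 else 0) in (if false then (\y.8) else (\z.x))) (\u.7)))
step 1: [if@1.0.0] (0 - ((let x = 0 in (if false then (\y.8) else (\z.x))) (\u.7)))
step 2: [let@1.0] (0 - ((if false then (\y.8) else (\z.0)) (\u.7)))
step 3: [if@1.0] (0 - ((\z.0) (\u.7)))
step 4: [beta@1] (0 - 0)
step 5: [delta@root] 0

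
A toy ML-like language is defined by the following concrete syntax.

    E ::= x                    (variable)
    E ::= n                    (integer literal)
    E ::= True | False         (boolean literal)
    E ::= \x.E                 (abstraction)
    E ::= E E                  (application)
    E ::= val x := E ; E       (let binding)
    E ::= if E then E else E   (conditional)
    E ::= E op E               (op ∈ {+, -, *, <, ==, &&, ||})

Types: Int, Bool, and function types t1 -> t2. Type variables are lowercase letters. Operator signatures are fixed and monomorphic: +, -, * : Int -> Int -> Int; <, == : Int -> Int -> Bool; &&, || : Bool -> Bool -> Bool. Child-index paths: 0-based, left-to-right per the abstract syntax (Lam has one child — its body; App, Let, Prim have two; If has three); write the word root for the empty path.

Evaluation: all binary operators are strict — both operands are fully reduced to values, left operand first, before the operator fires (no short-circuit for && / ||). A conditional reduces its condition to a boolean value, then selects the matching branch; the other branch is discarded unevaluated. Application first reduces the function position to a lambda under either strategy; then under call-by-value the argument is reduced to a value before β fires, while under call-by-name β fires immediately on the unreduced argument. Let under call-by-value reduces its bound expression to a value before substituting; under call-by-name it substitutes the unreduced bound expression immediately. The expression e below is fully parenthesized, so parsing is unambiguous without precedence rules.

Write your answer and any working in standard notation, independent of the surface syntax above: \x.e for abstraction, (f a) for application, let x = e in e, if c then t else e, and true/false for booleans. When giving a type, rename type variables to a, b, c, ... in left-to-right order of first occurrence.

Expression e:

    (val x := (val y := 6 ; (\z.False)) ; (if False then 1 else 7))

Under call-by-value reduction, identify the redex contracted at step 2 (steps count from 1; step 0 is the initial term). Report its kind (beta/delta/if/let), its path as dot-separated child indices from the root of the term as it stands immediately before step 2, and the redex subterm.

Working:
step 0: (let x = (let y = 6 in (\z.false)) in (if false then 1 else 7))
step 1: [let@0] (let x = (\z.false) in (if false then 1 else 7))
step 2: [let@root] (if false then 1 else 7)

Answer: let at root : (let x = (\z.false) in (if false then 1 else 7))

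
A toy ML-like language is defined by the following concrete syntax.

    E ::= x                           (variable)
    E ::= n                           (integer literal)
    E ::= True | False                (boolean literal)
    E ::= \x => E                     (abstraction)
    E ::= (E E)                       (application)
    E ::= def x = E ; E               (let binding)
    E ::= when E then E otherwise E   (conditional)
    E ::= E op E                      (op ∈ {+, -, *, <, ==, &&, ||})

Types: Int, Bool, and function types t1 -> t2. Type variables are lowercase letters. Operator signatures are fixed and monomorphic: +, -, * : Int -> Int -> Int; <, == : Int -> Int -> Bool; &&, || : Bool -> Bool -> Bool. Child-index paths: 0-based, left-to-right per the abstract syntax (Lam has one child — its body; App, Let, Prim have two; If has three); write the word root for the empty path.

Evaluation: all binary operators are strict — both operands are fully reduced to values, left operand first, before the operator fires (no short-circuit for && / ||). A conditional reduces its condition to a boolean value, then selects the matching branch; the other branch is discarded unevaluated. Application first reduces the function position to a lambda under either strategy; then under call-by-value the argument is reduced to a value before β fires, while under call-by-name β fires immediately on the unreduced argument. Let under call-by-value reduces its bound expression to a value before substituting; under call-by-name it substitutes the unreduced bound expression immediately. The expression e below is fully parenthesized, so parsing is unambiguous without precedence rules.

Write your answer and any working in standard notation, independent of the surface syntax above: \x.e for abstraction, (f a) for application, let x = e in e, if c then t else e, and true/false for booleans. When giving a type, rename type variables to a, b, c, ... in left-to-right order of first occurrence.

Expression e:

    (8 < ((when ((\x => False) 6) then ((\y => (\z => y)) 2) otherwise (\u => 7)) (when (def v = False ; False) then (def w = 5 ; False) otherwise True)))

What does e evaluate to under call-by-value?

Answer: false

Derivation:
step 0: (8 < ((if ((\x.false) 6) then ((\y.(\z.y)) 2) else (\u.7)) (if (let v = false in false) then (let w = 5 in false) else true)))
step 1: [beta@1.0.0] (8 < ((if false then ((\y.(\z.y)) 2) else (\u.7)) (if (let v = false in false) then (let w = 5 in false) else true)))
step 2: [if@1.0] (8 < ((\u.7) (if (let v = false in false) then (let w = 5 in false) else true)))
step 3: [let@1.1.0] (8 < ((\u.7) (if false then (let w = 5 in false) else true)))
step 4: [if@1.1] (8 < ((\u.7) true))
step 5: [beta@1] (8 < 7)
step 6: [delta@root] false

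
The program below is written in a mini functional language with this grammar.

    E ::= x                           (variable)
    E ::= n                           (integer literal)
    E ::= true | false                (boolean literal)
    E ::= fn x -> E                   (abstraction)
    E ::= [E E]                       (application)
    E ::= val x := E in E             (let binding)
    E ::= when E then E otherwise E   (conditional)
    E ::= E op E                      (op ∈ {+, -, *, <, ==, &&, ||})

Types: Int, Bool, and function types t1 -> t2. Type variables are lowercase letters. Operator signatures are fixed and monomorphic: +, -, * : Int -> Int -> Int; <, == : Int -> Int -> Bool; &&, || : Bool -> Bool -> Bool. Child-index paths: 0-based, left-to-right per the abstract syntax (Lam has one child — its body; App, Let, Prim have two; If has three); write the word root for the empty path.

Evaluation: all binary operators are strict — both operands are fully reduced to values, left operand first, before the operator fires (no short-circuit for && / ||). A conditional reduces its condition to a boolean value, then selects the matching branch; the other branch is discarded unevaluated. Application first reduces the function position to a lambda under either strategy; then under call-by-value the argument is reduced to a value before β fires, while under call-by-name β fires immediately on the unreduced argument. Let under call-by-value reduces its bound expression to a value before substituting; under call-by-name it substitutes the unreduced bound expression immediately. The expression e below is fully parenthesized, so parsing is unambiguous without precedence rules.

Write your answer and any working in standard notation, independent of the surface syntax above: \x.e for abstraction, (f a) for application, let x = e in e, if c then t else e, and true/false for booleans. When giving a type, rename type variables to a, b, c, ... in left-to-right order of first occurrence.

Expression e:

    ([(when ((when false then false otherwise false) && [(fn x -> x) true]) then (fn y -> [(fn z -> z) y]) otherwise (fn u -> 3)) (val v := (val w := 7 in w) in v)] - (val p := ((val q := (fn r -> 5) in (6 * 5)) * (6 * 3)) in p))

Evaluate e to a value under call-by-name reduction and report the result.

Working:
step 0: (((if ((if false then false else false) && ((\x.x) true)) then (\y.((\z.z) y)) else (\u.3)) (let v = (let w = 7 in w) in v)) - (let p = ((let q = (\r.5) in (6 * 5)) * (6 * 3)) in p))
step 1: [if@0.0.0.0] (((if (false && ((\x.x) true)) then (\y.((\z.z) y)) else (\u.3)) (let v = (let w = 7 in w) in v)) - (let p = ((let q = (\r.5) in (6 * 5)) * (6 * 3)) in p))
step 2: [beta@0.0.0.1] (((if (false && true) then (\y.((\z.z) y)) else (\u.3)) (let v = (let w = 7 in w) in v)) - (let p = ((let q = (\r.5) in (6 * 5)) * (6 * 3)) in p))
step 3: [delta@0.0.0] (((if false then (\y.((\z.z) y)) else (\u.3)) (let v = (let w = 7 in w) in v)) - (let p = ((let q = (\r.5) in (6 * 5)) * (6 * 3)) in p))
step 4: [if@0.0] (((\u.3) (let v = (let w = 7 in w) in v)) - (let p = ((let q = (\r.5) in (6 * 5)) * (6 * 3)) in p))
step 5: [beta@0] (3 - (let p = ((let q = (\r.5) in (6 * 5)) * (6 * 3)) in p))
step 6: [let@1] (3 - ((let q = (\r.5) in (6 * 5)) * (6 * 3)))
step 7: [let@1.0] (3 - ((6 * 5) * (6 * 3)))
step 8: [delta@1.0] (3 - (30 * (6 * 3)))
step 9: [delta@1.1] (3 - (30 * 18))
step 10: [delta@1] (3 - 540)
step 11: [delta@root] -537

Answer: -537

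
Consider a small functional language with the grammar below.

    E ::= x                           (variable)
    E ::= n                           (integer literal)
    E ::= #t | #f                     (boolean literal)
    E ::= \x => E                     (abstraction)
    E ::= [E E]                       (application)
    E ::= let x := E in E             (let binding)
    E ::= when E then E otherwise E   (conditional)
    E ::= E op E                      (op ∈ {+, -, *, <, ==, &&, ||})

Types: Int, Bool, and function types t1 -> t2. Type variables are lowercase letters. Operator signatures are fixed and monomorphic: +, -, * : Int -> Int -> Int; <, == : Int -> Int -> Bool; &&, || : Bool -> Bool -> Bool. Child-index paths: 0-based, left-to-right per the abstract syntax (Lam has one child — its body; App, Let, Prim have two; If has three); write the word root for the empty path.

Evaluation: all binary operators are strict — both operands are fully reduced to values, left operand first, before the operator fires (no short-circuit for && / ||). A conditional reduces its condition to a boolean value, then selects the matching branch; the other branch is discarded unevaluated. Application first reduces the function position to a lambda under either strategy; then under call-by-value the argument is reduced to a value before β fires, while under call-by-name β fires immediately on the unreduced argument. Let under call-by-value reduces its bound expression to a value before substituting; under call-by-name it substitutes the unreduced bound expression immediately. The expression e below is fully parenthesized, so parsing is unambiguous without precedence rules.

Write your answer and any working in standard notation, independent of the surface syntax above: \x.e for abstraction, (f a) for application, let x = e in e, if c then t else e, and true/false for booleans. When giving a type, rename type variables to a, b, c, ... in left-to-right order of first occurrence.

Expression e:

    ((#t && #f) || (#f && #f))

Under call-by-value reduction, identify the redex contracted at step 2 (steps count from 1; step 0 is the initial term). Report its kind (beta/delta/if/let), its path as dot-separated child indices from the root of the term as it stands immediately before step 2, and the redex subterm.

Working:
step 0: ((true && false) || (false && false))
step 1: [delta@0] (false || (false && false))
step 2: [delta@1] (false || false)

Answer: delta at 1 : (false && false)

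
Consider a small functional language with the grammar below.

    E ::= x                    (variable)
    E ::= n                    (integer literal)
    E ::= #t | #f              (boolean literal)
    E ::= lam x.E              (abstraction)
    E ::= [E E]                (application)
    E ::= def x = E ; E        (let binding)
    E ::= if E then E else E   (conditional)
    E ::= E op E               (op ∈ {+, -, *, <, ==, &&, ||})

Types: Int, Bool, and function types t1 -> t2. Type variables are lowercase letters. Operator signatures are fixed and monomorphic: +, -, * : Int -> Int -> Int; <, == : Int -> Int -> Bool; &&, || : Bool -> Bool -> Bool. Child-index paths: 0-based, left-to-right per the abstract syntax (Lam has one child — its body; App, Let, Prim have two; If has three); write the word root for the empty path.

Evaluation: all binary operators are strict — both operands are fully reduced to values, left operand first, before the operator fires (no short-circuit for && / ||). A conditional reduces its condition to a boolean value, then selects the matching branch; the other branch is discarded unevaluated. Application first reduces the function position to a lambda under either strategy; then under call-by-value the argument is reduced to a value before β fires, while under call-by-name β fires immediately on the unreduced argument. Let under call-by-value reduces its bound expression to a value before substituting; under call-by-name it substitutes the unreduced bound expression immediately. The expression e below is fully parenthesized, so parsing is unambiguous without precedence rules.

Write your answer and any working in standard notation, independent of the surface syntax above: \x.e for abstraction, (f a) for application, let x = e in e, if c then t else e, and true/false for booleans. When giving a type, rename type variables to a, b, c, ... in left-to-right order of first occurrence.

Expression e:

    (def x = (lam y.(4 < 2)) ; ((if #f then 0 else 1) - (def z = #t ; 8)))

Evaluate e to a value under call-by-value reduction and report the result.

Trace:
step 0: (let x = (\y.(4 < 2)) in ((if false then 0 else 1) - (let z = true in 8)))
step 1: [let@root] ((if false then 0 else 1) - (let z = true in 8))
step 2: [if@0] (1 - (let z = true in 8))
step 3: [let@1] (1 - 8)
step 4: [delta@root] -7

Answer: -7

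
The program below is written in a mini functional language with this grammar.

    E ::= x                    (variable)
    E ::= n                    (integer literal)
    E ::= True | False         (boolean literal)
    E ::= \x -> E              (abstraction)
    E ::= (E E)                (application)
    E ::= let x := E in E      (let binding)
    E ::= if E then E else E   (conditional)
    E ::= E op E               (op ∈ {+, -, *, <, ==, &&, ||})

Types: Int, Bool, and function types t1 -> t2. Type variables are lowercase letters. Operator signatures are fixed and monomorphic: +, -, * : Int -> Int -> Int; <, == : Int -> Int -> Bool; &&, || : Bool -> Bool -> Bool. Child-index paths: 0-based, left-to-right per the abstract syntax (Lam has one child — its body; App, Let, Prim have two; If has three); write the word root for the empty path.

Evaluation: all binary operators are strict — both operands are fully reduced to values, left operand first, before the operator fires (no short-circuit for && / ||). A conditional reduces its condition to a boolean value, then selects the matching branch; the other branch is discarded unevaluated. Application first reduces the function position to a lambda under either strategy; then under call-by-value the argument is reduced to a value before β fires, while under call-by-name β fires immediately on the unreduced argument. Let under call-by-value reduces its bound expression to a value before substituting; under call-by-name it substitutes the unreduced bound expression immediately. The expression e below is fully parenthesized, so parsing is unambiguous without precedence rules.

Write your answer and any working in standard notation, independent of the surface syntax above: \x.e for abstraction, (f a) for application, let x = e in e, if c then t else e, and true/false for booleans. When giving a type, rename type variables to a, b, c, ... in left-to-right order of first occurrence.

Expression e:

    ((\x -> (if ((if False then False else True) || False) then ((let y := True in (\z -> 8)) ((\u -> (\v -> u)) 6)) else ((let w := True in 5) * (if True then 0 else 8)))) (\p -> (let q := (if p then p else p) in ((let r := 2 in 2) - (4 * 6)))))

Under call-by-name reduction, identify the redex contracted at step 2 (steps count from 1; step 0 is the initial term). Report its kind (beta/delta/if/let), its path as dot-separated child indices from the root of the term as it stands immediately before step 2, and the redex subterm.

Derivation:
step 0: ((\x.(if ((if false then false else true) || false) then ((let y = true in (\z.8)) ((\u.(\v.u)) 6)) else ((let w = true in 5) * (if true then 0 else 8)))) (\p.(let q = (if p then p else p) in ((let r = 2 in 2) - (4 * 6)))))
step 1: [beta@root] (if ((if false then false else true) || false) then ((let y = true in (\z.8)) ((\u.(\v.u)) 6)) else ((let w = true in 5) * (if true then 0 else 8)))
step 2: [if@0.0] (if (true || false) then ((let y = true in (\z.8)) ((\u.(\v.u)) 6)) else ((let w = true in 5) * (if true then 0 else 8)))

Answer: if at 0.0 : (if false then false else true)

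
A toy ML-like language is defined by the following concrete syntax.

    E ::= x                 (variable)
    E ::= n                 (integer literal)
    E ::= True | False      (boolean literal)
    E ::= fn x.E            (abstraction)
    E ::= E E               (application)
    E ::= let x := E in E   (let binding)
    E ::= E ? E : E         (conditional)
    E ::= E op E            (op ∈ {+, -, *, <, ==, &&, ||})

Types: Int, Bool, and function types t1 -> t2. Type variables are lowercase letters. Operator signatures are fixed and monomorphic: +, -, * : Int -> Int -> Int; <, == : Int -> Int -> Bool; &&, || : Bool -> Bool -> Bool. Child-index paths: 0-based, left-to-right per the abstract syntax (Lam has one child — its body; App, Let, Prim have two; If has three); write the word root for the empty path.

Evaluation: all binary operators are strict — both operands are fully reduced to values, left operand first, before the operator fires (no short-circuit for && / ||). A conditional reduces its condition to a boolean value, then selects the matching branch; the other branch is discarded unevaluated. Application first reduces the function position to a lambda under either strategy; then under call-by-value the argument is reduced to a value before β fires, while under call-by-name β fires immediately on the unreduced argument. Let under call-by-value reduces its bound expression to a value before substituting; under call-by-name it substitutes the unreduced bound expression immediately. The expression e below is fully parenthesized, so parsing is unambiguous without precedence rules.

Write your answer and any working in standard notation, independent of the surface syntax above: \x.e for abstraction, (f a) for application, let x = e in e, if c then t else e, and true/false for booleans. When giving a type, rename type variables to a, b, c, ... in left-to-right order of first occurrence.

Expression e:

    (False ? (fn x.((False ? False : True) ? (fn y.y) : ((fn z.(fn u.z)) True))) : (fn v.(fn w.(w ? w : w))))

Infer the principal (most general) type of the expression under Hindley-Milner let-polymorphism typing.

Trace:
  unify Bool ~ Bool
  unify Bool ~ Bool
  unify Bool ~ Bool
  unify Bool ~ Bool
y : b
\y._ : b -> b
z : c
\u._ : d -> c
\z._ : c -> d -> c
  unify c -> d -> c ~ Bool -> e
  unify c ~ Bool
  unify d -> Bool ~ e
_ _ : d -> Bool
  unify b -> b ~ d -> Bool
  unify b ~ d
  unify d ~ Bool
\x._ : a -> Bool -> Bool
w : g
  unify g ~ Bool
w : Bool
w : Bool
  unify Bool ~ Bool
\w._ : Bool -> Bool
\v._ : f -> Bool -> Bool
  unify a -> Bool -> Bool ~ f -> Bool -> Bool
  unify a ~ f
  unify Bool -> Bool ~ Bool -> Bool
  unify Bool ~ Bool
  unify Bool ~ Bool

Answer: a -> Bool -> Bool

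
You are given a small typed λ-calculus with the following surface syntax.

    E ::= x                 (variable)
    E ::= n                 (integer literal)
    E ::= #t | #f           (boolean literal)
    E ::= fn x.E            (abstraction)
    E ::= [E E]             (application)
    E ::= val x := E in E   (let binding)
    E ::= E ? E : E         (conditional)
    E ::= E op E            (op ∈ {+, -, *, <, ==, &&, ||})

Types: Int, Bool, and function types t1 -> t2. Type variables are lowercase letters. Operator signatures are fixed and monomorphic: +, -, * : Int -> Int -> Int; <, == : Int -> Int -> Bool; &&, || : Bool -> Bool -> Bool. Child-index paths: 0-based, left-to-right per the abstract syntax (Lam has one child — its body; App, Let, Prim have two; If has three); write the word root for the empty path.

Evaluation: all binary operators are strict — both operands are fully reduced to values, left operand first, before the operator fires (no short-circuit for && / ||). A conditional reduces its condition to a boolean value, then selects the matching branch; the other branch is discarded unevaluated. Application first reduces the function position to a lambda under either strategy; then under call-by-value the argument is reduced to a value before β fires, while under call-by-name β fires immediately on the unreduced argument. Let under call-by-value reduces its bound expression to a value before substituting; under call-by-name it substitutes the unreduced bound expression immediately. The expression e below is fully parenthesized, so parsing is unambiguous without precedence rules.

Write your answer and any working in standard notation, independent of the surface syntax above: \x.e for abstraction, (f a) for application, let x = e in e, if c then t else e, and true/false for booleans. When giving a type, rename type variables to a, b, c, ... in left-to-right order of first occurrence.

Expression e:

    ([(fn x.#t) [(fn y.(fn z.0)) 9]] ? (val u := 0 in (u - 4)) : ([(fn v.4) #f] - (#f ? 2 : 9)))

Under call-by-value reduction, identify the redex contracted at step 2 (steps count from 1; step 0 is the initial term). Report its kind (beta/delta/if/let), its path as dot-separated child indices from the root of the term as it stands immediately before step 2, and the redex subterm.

Working:
step 0: (if ((\x.true) ((\y.(\z.0)) 9)) then (let u = 0 in (u - 4)) else (((\v.4) false) - (if false then 2 else 9)))
step 1: [beta@0.1] (if ((\x.true) (\z.0)) then (let u = 0 in (u - 4)) else (((\v.4) false) - (if false then 2 else 9)))
step 2: [beta@0] (if true then (let u = 0 in (u - 4)) else (((\v.4) false) - (if false then 2 else 9)))

Answer: beta at 0 : ((\x.true) (\z.0))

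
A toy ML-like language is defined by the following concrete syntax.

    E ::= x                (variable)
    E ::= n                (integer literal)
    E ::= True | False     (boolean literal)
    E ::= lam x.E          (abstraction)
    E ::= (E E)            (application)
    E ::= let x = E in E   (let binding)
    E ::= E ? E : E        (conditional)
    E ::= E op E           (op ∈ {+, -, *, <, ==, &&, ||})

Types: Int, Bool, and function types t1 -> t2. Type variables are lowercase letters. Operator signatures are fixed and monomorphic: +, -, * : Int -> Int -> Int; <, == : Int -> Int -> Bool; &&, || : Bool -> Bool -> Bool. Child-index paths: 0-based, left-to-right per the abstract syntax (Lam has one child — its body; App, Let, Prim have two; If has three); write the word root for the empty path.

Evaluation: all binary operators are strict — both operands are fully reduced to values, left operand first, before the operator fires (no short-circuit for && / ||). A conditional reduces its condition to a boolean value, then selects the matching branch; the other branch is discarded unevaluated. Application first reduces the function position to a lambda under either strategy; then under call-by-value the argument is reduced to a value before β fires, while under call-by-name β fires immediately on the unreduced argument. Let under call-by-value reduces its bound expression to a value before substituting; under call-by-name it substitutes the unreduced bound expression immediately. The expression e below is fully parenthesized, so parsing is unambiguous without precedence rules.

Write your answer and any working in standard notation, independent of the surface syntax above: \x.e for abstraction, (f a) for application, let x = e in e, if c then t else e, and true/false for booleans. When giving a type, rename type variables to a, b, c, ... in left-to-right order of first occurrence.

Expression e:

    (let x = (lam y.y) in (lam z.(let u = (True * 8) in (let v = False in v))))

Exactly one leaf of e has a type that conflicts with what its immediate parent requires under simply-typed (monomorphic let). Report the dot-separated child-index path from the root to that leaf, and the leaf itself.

Answer: 1.0.0.0 : true

Derivation:
y : a
\y._ : a -> a
let x : a -> a
  unify Bool ~ Int
  FAIL: mismatch Bool ~ Int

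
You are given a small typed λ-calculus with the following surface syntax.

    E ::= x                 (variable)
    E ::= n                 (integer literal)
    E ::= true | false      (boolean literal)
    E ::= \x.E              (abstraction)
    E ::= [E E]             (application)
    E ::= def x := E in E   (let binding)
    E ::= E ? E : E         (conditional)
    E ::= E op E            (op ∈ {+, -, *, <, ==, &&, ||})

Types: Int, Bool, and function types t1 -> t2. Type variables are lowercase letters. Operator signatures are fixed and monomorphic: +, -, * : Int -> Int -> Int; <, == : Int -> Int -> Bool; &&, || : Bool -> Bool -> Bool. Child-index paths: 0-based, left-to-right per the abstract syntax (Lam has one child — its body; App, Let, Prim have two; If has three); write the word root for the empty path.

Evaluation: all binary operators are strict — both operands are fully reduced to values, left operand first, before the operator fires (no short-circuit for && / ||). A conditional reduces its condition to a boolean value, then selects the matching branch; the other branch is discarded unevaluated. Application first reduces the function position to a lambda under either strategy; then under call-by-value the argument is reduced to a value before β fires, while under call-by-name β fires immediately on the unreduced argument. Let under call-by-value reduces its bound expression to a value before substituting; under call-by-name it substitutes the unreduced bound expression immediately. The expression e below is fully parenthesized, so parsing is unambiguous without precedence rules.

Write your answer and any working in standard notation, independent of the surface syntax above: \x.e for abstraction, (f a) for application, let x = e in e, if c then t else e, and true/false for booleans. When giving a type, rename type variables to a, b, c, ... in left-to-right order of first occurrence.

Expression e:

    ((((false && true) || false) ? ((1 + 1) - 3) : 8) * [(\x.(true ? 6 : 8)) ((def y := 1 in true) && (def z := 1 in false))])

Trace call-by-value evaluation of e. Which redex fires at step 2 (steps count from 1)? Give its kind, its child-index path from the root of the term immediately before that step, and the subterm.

Working:
step 0: ((if ((false && true) || false) then ((1 + 1) - 3) else 8) * ((\x.(if true then 6 else 8)) ((let y = 1 in true) && (let z = 1 in false))))
step 1: [delta@0.0.0] ((if (false || false) then ((1 + 1) - 3) else 8) * ((\x.(if true then 6 else 8)) ((let y = 1 in true) && (let z = 1 in false))))
step 2: [delta@0.0] ((if false then ((1 + 1) - 3) else 8) * ((\x.(if true then 6 else 8)) ((let y = 1 in true) && (let z = 1 in false))))

Answer: delta at 0.0 : (false || false)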